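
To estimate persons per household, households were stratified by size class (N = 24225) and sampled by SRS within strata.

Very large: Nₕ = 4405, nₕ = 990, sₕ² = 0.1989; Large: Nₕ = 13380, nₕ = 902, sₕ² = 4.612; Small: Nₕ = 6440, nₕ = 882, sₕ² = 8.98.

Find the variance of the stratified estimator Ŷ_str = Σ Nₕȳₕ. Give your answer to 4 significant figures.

1.221 × 10^6

Var(Ŷ_str) = Σₕ Nₕ²(1 − fₕ)sₕ²/nₕ.
Very large: 4405²·(1 − 990/4405)·0.1989/990 = 3022.2905.
Large: 13380²·(1 − 902/13380)·4.612/902 = 853657.88.
Small: 6440²·(1 − 882/6440)·8.98/882 = 364428.36.
Sum = 1.2211085 × 10^6.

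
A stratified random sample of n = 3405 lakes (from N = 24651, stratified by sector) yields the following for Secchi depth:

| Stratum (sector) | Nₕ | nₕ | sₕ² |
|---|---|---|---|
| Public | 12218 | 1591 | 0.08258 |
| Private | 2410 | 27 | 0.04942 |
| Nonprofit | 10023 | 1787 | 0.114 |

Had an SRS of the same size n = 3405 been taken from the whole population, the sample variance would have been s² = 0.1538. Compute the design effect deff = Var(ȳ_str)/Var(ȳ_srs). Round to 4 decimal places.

Var(ȳ_str) = Σ Wₕ²(1−fₕ)sₕ²/nₕ with Wₕ = Nₕ/24651:
  Public: (12218/24651)²·(1−1591/12218)·0.08258/1591 = 1.109038 × 10^-5
  Private: (2410/24651)²·(1−27/2410)·0.04942/27 = 1.7298601 × 10^-5
  Nonprofit: (10023/24651)²·(1−1787/10023)·0.114/1787 = 8.6661317 × 10^-6
  → Var(ȳ_str) = 3.7055113 × 10^-5.
Var(ȳ_srs) = (1 − 3405/24651)·0.1538/3405 = 3.8929772 × 10^-5.
deff = (3.7055113 × 10^-5) / (3.8929772 × 10^-5) = 0.9518.

0.9518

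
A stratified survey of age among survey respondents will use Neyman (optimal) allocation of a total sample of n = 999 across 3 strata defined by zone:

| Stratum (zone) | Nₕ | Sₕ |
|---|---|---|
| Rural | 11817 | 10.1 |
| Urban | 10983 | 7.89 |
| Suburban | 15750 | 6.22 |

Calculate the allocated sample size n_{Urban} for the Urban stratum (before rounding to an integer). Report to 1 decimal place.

Neyman allocation: nₕ = n·NₕSₕ / Σⱼ NⱼSⱼ.
Σ NⱼSⱼ = 11817·10.1 + 10983·7.89 + 15750·6.22 = 303972.57.
n_{Urban} = 999·10983·7.89 / 303972.57 = 284.8.

284.8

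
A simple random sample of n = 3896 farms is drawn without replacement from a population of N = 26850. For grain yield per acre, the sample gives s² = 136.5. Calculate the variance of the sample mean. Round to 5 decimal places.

Under SRS without replacement, Var(ȳ) = (1 − f)·s²/n with f = n/N = 3896/26850 = 0.14510242.
Var(ȳ) = (1 − 0.14510242)·136.5/3896 = 0.85489758·0.035035934 = 0.029952135.

0.02995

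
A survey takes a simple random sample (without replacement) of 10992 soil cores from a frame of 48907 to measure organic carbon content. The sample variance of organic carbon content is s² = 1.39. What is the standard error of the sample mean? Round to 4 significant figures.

0.009901

Under SRS without replacement, Var(ȳ) = (1 − f)·s²/n with f = n/N = 10992/48907 = 0.22475310.
Var(ȳ) = (1 − 0.22475310)·1.39/10992 = 0.77524690·1.264556 × 10^-4 = 9.8034315 × 10^-5.
SE(ȳ) = √(9.8034315 × 10^-5) = 0.009901.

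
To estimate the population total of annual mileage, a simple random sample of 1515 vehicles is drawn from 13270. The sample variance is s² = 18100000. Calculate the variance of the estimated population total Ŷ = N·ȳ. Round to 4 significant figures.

1.864 × 10^12

Var(Ŷ) = N²·Var(ȳ) = N²·(1 − n/N)·s²/n.
f = 1515/13270 = 0.11416729; Var(ȳ) = 0.88583271·18100000/1515 = 10583.216.
Var(Ŷ) = 13270² · 10583.216 = 1.8636292 × 10^12.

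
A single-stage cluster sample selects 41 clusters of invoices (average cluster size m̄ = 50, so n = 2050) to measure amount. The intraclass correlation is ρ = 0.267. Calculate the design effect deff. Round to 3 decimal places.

14.083

deff = 1 + (50 − 1)·0.267 = 1 + 13.083 = 14.083.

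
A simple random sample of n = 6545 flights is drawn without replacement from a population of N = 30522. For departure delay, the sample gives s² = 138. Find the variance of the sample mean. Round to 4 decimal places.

Under SRS without replacement, Var(ȳ) = (1 − f)·s²/n with f = n/N = 6545/30522 = 0.21443549.
Var(ȳ) = (1 − 0.21443549)·138/6545 = 0.78556451·0.021084798 = 0.016563469.

0.0166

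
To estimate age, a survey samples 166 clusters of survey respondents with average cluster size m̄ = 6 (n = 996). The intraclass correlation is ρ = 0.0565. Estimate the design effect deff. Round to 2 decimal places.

deff = 1 + (6 − 1)·0.0565 = 1 + 0.2825 = 1.2825.

1.28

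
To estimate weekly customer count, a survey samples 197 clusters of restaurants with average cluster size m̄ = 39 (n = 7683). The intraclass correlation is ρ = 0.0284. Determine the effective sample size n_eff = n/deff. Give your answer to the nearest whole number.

deff = 1 + (39 − 1)·0.0284 = 1 + 1.0792 = 2.0792.
n_eff = 7683 / 2.0792 = 3695.

3695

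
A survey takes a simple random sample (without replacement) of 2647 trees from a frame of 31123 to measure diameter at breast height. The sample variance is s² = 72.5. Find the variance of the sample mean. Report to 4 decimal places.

Under SRS without replacement, Var(ȳ) = (1 − f)·s²/n with f = n/N = 2647/31123 = 0.08504964.
Var(ȳ) = (1 − 0.08504964)·72.5/2647 = 0.91495036·0.027389498 = 0.025060031.

0.0251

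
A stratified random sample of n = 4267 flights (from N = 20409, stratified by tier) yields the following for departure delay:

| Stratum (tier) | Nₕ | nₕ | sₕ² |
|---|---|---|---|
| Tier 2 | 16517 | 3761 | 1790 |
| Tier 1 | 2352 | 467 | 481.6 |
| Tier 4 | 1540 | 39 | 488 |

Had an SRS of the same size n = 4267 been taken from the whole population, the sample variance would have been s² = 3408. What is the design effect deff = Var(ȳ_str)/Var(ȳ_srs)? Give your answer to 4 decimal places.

0.5084

Var(ȳ_str) = Σ Wₕ²(1−fₕ)sₕ²/nₕ with Wₕ = Nₕ/20409:
  Tier 2: (16517/20409)²·(1−3761/16517)·1790/3761 = 0.24074203
  Tier 1: (2352/20409)²·(1−467/2352)·481.6/467 = 0.010976776
  Tier 4: (1540/20409)²·(1−39/1540)·488/39 = 0.069440554
  → Var(ȳ_str) = 0.32115936.
Var(ȳ_srs) = (1 − 4267/20409)·3408/4267 = 0.63170245.
deff = 0.32115936 / 0.63170245 = 0.5084.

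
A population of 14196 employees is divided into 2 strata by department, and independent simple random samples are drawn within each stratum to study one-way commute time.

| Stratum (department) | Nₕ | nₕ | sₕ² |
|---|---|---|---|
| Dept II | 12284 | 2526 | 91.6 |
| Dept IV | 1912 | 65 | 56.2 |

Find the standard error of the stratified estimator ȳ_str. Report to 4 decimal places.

Var(ȳ_str) = Σₕ Wₕ²(1 − fₕ)sₕ²/nₕ with Wₕ = Nₕ/N, N = 14196.
Dept II: Wₕ = 0.86531417; term = 0.86531417²·(1 − 0.20563334)·91.6/2526 = 0.021569038.
Dept IV: Wₕ = 0.13468583; term = 0.13468583²·(1 − 0.03399582)·56.2/65 = 0.015151156.
Sum = 0.036720194.
SE = √(0.036720194) = 0.1916.

0.1916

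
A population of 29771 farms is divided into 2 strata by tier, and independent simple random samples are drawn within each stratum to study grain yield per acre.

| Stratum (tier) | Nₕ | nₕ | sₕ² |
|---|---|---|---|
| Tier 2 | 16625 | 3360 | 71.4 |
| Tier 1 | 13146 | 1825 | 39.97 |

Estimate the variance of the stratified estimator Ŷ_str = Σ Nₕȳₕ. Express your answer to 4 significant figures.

7.946 × 10^6

Var(Ŷ_str) = Σₕ Nₕ²(1 − fₕ)sₕ²/nₕ.
Tier 2: 16625²·(1 − 3360/16625)·71.4/3360 = 4.6862758 × 10^6.
Tier 1: 13146²·(1 − 1825/13146)·39.97/1825 = 3.2594903 × 10^6.
Sum = 7.9457661 × 10^6.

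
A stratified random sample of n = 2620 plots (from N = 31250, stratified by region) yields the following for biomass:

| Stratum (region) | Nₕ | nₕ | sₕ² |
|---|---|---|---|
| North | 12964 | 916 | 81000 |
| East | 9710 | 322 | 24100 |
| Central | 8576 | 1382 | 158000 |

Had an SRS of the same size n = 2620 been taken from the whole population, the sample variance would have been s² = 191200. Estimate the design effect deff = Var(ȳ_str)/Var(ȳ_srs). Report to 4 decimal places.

Var(ȳ_str) = Σ Wₕ²(1−fₕ)sₕ²/nₕ with Wₕ = Nₕ/31250:
  North: (12964/31250)²·(1−916/12964)·81000/916 = 14.143063
  East: (9710/31250)²·(1−322/9710)·24100/322 = 6.9863999
  Central: (8576/31250)²·(1−1382/8576)·158000/1382 = 7.222777
  → Var(ȳ_str) = 28.35224.
Var(ȳ_srs) = (1 − 2620/31250)·191200/2620 = 66.858699.
deff = 28.35224 / 66.858699 = 0.4241.

0.4241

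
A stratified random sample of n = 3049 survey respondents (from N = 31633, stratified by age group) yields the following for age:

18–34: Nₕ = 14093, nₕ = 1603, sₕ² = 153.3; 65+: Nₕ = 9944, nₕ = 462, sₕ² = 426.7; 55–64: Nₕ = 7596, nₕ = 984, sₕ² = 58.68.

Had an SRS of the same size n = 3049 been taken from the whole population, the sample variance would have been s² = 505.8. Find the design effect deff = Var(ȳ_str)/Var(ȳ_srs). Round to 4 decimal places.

0.7128

Var(ȳ_str) = Σ Wₕ²(1−fₕ)sₕ²/nₕ with Wₕ = Nₕ/31633:
  18–34: (14093/31633)²·(1−1603/14093)·153.3/1603 = 0.016822625
  65+: (9944/31633)²·(1−462/9944)·426.7/462 = 0.087028394
  55–64: (7596/31633)²·(1−984/7596)·58.68/984 = 0.0029931746
  → Var(ȳ_str) = 0.10684419.
Var(ȳ_srs) = (1 − 3049/31633)·505.8/3049 = 0.14990082.
deff = 0.10684419 / 0.14990082 = 0.7128.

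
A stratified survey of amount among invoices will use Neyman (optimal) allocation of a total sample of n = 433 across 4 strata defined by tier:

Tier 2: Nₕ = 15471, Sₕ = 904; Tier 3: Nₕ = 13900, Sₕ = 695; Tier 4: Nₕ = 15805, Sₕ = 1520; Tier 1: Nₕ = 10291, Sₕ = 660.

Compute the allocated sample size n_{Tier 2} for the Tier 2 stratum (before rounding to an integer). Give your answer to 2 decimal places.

Neyman allocation: nₕ = n·NₕSₕ / Σⱼ NⱼSⱼ.
Σ NⱼSⱼ = 15471·904 + 13900·695 + 15805·1520 + 10291·660 = 5.4461944 × 10^7.
n_{Tier 2} = 433·15471·904 / (5.4461944 × 10^7) = 111.19.

111.19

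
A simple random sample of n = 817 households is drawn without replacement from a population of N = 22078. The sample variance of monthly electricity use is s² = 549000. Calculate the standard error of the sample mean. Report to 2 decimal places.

Under SRS without replacement, Var(ȳ) = (1 − f)·s²/n with f = n/N = 817/22078 = 0.03700516.
Var(ȳ) = (1 − 0.03700516)·549000/817 = 0.96299484·671.97062 = 647.10424.
SE(ȳ) = √(647.10424) = 25.44.

25.44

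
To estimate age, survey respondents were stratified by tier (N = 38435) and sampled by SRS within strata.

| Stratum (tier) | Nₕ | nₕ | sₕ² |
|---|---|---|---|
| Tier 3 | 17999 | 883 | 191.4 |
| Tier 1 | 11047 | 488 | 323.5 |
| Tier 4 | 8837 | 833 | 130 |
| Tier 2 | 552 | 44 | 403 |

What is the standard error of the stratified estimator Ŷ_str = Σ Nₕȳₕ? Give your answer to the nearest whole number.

12558

Var(Ŷ_str) = Σₕ Nₕ²(1 − fₕ)sₕ²/nₕ.
Tier 3: 17999²·(1 − 883/17999)·191.4/883 = 6.6777766 × 10^7.
Tier 1: 11047²·(1 − 488/11047)·323.5/488 = 7.7325299 × 10^7.
Tier 4: 8837²·(1 − 833/8837)·130/833 = 1.1038506 × 10^7.
Tier 2: 552²·(1 − 44/552)·403/44 = 2.5683556 × 10^6.
Sum = 1.5770993 × 10^8.
SE = √(1.5770993 × 10^8) = 12558.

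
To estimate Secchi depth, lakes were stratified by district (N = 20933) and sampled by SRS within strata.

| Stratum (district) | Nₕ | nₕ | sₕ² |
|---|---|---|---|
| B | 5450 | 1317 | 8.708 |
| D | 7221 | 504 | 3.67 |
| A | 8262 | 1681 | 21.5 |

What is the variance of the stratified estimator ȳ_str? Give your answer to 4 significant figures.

0.002733

Var(ȳ_str) = Σₕ Wₕ²(1 − fₕ)sₕ²/nₕ with Wₕ = Nₕ/N, N = 20933.
B: Wₕ = 0.26035446; term = 0.26035446²·(1 − 0.24165138)·8.708/1317 = 3.3988469 × 10^-4.
D: Wₕ = 0.34495772; term = 0.34495772²·(1 − 0.06979643)·3.67/504 = 8.0601899 × 10^-4.
A: Wₕ = 0.39468781; term = 0.39468781²·(1 − 0.20346163)·21.5/1681 = 0.0015870291.
Sum = 0.0027329328.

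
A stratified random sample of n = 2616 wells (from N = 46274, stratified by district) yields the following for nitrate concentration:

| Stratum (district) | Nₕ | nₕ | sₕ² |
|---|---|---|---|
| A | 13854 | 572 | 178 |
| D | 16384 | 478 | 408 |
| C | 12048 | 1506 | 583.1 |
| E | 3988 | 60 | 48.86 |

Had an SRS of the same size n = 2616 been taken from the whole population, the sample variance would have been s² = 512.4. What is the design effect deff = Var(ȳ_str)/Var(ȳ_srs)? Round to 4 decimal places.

0.8634

Var(ȳ_str) = Σ Wₕ²(1−fₕ)sₕ²/nₕ with Wₕ = Nₕ/46274:
  A: (13854/46274)²·(1−572/13854)·178/572 = 0.026741671
  D: (16384/46274)²·(1−478/16384)·408/478 = 0.10388171
  C: (12048/46274)²·(1−1506/12048)·583.1/1506 = 0.02296582
  E: (3988/46274)²·(1−60/3988)·48.86/60 = 0.0059573725
  → Var(ȳ_str) = 0.15954657.
Var(ȳ_srs) = (1 − 2616/46274)·512.4/2616 = 0.18479839.
deff = 0.15954657 / 0.18479839 = 0.8634.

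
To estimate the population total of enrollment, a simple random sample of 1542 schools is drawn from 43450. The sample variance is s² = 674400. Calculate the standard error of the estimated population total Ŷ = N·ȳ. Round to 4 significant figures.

Var(Ŷ) = N²·Var(ȳ) = N²·(1 − n/N)·s²/n.
f = 1542/43450 = 0.03548907; Var(ȳ) = 0.96451093·674400/1542 = 421.8328.
Var(Ŷ) = 43450² · 421.8328 = 7.963792 × 10^11.
SE(Ŷ) = √(7.963792 × 10^11) = 892400.

892400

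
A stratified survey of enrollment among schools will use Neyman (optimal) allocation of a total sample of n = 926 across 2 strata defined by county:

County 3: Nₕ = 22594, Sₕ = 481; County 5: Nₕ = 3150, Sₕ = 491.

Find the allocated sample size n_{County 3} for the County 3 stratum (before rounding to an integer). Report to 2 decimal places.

Neyman allocation: nₕ = n·NₕSₕ / Σⱼ NⱼSⱼ.
Σ NⱼSⱼ = 22594·481 + 3150·491 = 1.2414364 × 10^7.
n_{County 3} = 926·22594·481 / (1.2414364 × 10^7) = 810.63.

810.63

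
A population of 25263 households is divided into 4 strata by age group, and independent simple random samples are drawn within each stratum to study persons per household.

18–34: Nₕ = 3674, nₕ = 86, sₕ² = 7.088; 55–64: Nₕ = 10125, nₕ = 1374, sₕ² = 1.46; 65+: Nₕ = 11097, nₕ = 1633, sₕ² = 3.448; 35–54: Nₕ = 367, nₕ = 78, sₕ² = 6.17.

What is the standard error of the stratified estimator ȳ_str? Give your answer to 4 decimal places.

Var(ȳ_str) = Σₕ Wₕ²(1 − fₕ)sₕ²/nₕ with Wₕ = Nₕ/N, N = 25263.
18–34: Wₕ = 0.14543008; term = 0.14543008²·(1 − 0.02340773)·7.088/86 = 0.0017023427.
55–64: Wₕ = 0.40078375; term = 0.40078375²·(1 − 0.13570370)·1.46/1374 = 1.4751935 × 10^-4.
65+: Wₕ = 0.43925900; term = 0.43925900²·(1 − 0.14715689)·3.448/1633 = 3.4744938 × 10^-4.
35–54: Wₕ = 0.01452717; term = 0.01452717²·(1 − 0.21253406)·6.17/78 = 1.3145727 × 10^-5.
Sum = 0.0022104572.
SE = √(0.0022104572) = 0.0470.

0.0470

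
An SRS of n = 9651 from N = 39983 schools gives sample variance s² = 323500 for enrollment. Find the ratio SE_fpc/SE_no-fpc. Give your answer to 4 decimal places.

f = n/N = 9651/39983 = 0.24137759.
SE_no-fpc = √(s²/n) = 5.7896323; SE_fpc = √((1−f)s²/n) = 5.042708.
Ratio = √(1−f) = 0.87098933.

0.8710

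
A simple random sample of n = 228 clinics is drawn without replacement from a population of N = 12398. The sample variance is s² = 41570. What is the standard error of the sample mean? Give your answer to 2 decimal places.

13.38

Under SRS without replacement, Var(ȳ) = (1 − f)·s²/n with f = n/N = 228/12398 = 0.01839006.
Var(ȳ) = (1 − 0.01839006)·41570/228 = 0.98160994·182.32456 = 178.9716.
SE(ȳ) = √(178.9716) = 13.38.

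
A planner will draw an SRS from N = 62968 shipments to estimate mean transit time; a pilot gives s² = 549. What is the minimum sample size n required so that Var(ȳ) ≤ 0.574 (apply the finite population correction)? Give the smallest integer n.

943

Without fpc, n₀ = s²/D = 549/0.574 = 956.4460.
With fpc, (1 − n/N)·s²/n ≤ D requires n ≥ n₀/(1 + n₀/N) = 956.4460/(1 + 956.4460/62968) = 942.1355.
Rounding up, n = 943.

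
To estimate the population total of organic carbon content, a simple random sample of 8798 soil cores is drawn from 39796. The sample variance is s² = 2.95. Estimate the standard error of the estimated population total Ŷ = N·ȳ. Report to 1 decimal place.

643.1

Var(Ŷ) = N²·Var(ȳ) = N²·(1 − n/N)·s²/n.
f = 8798/39796 = 0.22107750; Var(ȳ) = 0.77892250·2.95/8798 = 2.6117542 × 10^-4.
Var(Ŷ) = 39796² · (2.6117542 × 10^-4) = 413629.16.
SE(Ŷ) = √(413629.16) = 643.1.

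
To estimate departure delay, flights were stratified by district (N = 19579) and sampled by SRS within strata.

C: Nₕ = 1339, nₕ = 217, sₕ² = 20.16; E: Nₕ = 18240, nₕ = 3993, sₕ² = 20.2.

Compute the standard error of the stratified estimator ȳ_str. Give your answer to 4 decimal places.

Var(ȳ_str) = Σₕ Wₕ²(1 − fₕ)sₕ²/nₕ with Wₕ = Nₕ/N, N = 19579.
C: Wₕ = 0.06838960; term = 0.06838960²·(1 − 0.16206124)·20.16/217 = 3.6410213 × 10^-4.
E: Wₕ = 0.93161040; term = 0.93161040²·(1 − 0.21891447)·20.2/3993 = 0.0034294092.
Sum = 0.0037935113.
SE = √(0.0037935113) = 0.0616.

0.0616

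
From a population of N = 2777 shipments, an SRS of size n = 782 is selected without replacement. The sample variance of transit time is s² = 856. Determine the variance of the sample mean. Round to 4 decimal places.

Under SRS without replacement, Var(ȳ) = (1 − f)·s²/n with f = n/N = 782/2777 = 0.28159885.
Var(ȳ) = (1 − 0.28159885)·856/782 = 0.71840115·1.0946292 = 0.78638285.

0.7864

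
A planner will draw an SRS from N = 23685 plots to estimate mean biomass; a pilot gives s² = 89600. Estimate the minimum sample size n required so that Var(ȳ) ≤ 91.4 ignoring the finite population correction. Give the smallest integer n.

Without fpc, n₀ = s²/D = 89600/91.4 = 980.3063.
Rounding up, n = 981.

981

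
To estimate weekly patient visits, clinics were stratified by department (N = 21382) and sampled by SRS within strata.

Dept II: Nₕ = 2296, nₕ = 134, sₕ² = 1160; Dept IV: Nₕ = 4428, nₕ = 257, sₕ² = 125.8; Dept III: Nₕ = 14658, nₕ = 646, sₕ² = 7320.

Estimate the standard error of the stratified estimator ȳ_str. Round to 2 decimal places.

Var(ȳ_str) = Σₕ Wₕ²(1 − fₕ)sₕ²/nₕ with Wₕ = Nₕ/N, N = 21382.
Dept II: Wₕ = 0.10738004; term = 0.10738004²·(1 − 0.05836237)·1160/134 = 0.093990533.
Dept IV: Wₕ = 0.20709008; term = 0.20709008²·(1 − 0.05803975)·125.8/257 = 0.019774188.
Dept III: Wₕ = 0.68552988; term = 0.68552988²·(1 − 0.04407150)·7320/646 = 5.0904568.
Sum = 5.2042215.
SE = √(5.2042215) = 2.28.

2.28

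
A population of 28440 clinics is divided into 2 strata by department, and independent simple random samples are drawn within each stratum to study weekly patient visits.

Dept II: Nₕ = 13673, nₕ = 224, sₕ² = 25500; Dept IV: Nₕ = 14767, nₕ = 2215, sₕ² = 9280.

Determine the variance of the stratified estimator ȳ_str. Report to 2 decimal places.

26.84

Var(ȳ_str) = Σₕ Wₕ²(1 − fₕ)sₕ²/nₕ with Wₕ = Nₕ/N, N = 28440.
Dept II: Wₕ = 0.48076653; term = 0.48076653²·(1 − 0.01638265)·25500/224 = 25.881342.
Dept IV: Wₕ = 0.51923347; term = 0.51923347²·(1 − 0.14999661)·9280/2215 = 0.96010839.
Sum = 26.84145.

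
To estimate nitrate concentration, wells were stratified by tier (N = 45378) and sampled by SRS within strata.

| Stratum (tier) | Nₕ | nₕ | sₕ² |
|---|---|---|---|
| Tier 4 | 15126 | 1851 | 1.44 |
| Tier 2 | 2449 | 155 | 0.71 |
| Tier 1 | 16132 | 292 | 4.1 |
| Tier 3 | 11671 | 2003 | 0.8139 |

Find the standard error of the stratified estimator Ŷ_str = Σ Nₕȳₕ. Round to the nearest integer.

Var(Ŷ_str) = Σₕ Nₕ²(1 − fₕ)sₕ²/nₕ.
Tier 4: 15126²·(1 − 1851/15126)·1.44/1851 = 156212.11.
Tier 2: 2449²·(1 − 155/2449)·0.71/155 = 25734.092.
Tier 1: 16132²·(1 − 292/16132)·4.1/292 = 3.5879336 × 10^6.
Tier 3: 11671²·(1 − 2003/11671)·0.8139/2003 = 45849.522.
Sum = 3.8157293 × 10^6.
SE = √(3.8157293 × 10^6) = 1953.

1953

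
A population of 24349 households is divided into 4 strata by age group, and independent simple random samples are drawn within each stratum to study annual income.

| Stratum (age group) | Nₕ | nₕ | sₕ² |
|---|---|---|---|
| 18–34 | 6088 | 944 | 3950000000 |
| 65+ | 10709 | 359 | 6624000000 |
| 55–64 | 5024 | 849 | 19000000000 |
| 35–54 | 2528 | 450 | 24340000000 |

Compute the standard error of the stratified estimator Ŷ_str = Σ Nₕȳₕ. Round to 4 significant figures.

5.413 × 10^7

Var(Ŷ_str) = Σₕ Nₕ²(1 − fₕ)sₕ²/nₕ.
18–34: 6088²·(1 − 944/6088)·3950000000/944 = 1.3103904 × 10^14.
65+: 10709²·(1 − 359/10709)·6624000000/359 = 2.0451028 × 10^15.
55–64: 5024²·(1 − 849/5024)·19000000000/849 = 4.6940966 × 10^14.
35–54: 2528²·(1 − 450/2528)·24340000000/450 = 2.8413889 × 10^14.
Sum = 2.9296904 × 10^15.
SE = √(2.9296904 × 10^15) = 5.413 × 10^7.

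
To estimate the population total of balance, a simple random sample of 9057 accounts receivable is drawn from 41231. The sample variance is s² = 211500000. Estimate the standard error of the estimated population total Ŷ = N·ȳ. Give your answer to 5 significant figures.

Var(Ŷ) = N²·Var(ȳ) = N²·(1 − n/N)·s²/n.
f = 9057/41231 = 0.21966482; Var(ȳ) = 0.78033518·211500000/9057 = 18222.468.
Var(Ŷ) = 41231² · 18222.468 = 3.0978111 × 10^13.
SE(Ŷ) = √(3.0978111 × 10^13) = 5.5658 × 10^6.

5.5658 × 10^6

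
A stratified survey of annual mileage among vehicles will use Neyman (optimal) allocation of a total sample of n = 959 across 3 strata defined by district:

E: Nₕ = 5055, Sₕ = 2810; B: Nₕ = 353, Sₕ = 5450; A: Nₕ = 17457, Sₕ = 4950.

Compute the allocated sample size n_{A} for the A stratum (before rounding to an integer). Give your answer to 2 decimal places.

808.16

Neyman allocation: nₕ = n·NₕSₕ / Σⱼ NⱼSⱼ.
Σ NⱼSⱼ = 5055·2810 + 353·5450 + 17457·4950 = 1.0254055 × 10^8.
n_{A} = 959·17457·4950 / (1.0254055 × 10^8) = 808.16.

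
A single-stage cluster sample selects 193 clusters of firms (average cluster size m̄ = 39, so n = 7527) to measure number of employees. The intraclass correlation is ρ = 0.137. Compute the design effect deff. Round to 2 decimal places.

deff = 1 + (39 − 1)·0.137 = 1 + 5.206 = 6.206.

6.21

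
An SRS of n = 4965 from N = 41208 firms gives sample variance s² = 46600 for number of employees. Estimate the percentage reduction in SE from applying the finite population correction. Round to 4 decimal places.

f = n/N = 4965/41208 = 0.12048631.
SE_no-fpc = √(s²/n) = 3.063609; SE_fpc = √((1−f)s²/n) = 2.8731257.
Ratio = √(1−f) = 0.93782391. Reduction = 100·(1 − 0.93782391) = 6.2176%.

6.2176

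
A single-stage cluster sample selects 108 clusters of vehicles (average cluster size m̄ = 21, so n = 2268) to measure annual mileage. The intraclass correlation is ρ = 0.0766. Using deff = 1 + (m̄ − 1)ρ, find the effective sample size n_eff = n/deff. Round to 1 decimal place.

deff = 1 + (21 − 1)·0.0766 = 1 + 1.532 = 2.532.
n_eff = 2268 / 2.532 = 895.7.

895.7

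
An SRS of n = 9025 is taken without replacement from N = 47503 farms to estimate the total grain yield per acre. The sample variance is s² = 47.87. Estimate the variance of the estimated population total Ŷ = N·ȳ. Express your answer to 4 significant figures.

Var(Ŷ) = N²·Var(ȳ) = N²·(1 − n/N)·s²/n.
f = 9025/47503 = 0.18998800; Var(ȳ) = 0.81001200·47.87/9025 = 0.0042964293.
Var(Ŷ) = 47503² · 0.0042964293 = 9.6950431 × 10^6.

9.695 × 10^6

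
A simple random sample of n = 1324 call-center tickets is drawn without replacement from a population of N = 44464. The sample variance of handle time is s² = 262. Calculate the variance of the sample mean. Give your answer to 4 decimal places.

Under SRS without replacement, Var(ȳ) = (1 − f)·s²/n with f = n/N = 1324/44464 = 0.02977690.
Var(ȳ) = (1 − 0.02977690)·262/1324 = 0.97022310·0.1978852 = 0.19199279.

0.1920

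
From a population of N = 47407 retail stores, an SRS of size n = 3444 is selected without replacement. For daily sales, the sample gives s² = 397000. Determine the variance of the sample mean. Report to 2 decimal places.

106.90

Under SRS without replacement, Var(ȳ) = (1 − f)·s²/n with f = n/N = 3444/47407 = 0.07264750.
Var(ȳ) = (1 − 0.07264750)·397000/3444 = 0.92735250·115.27294 = 106.89865.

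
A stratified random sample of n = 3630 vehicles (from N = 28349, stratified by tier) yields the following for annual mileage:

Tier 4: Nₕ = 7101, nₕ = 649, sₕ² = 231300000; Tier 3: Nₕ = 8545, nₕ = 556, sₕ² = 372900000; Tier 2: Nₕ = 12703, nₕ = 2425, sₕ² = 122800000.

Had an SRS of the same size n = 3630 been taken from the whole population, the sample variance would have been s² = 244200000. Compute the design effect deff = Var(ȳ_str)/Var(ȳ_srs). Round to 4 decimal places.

1.4578

Var(ȳ_str) = Σ Wₕ²(1−fₕ)sₕ²/nₕ with Wₕ = Nₕ/28349:
  Tier 4: (7101/28349)²·(1−649/7101)·231300000/649 = 20317.456
  Tier 3: (8545/28349)²·(1−556/8545)·372900000/556 = 56970.049
  Tier 2: (12703/28349)²·(1−2425/12703)·122800000/2425 = 8226.7073
  → Var(ȳ_str) = 85514.212.
Var(ȳ_srs) = (1 − 3630/28349)·244200000/3630 = 58658.667.
deff = 85514.212 / 58658.667 = 1.4578.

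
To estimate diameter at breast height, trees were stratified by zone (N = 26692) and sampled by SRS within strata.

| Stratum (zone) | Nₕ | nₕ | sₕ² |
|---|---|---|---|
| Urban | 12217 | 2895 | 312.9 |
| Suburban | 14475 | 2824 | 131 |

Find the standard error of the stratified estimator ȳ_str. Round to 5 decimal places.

0.16810

Var(ȳ_str) = Σₕ Wₕ²(1 − fₕ)sₕ²/nₕ with Wₕ = Nₕ/N, N = 26692.
Urban: Wₕ = 0.45770268; term = 0.45770268²·(1 − 0.23696488)·312.9/2895 = 0.017277004.
Suburban: Wₕ = 0.54229732; term = 0.54229732²·(1 − 0.19509499)·131/2824 = 0.010980602.
Sum = 0.028257606.
SE = √(0.028257606) = 0.16810.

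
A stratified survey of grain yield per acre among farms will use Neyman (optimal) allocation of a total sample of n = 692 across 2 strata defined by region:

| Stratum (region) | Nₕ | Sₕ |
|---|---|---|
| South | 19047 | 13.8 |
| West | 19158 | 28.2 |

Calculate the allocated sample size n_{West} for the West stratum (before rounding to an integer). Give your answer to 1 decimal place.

Neyman allocation: nₕ = n·NₕSₕ / Σⱼ NⱼSⱼ.
Σ NⱼSⱼ = 19047·13.8 + 19158·28.2 = 803104.2.
n_{West} = 692·19158·28.2 / 803104.2 = 465.5.

465.5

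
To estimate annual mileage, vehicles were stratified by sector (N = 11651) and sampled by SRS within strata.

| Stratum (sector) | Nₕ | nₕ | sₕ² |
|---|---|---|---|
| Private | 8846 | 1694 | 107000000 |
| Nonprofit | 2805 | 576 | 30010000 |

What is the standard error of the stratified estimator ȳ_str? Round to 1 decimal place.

Var(ȳ_str) = Σₕ Wₕ²(1 − fₕ)sₕ²/nₕ with Wₕ = Nₕ/N, N = 11651.
Private: Wₕ = 0.75924813; term = 0.75924813²·(1 − 0.19149898)·107000000/1694 = 29438.685.
Nonprofit: Wₕ = 0.24075187; term = 0.24075187²·(1 − 0.20534759)·30010000/576 = 2399.7171.
Sum = 31838.402.
SE = √(31838.402) = 178.4.

178.4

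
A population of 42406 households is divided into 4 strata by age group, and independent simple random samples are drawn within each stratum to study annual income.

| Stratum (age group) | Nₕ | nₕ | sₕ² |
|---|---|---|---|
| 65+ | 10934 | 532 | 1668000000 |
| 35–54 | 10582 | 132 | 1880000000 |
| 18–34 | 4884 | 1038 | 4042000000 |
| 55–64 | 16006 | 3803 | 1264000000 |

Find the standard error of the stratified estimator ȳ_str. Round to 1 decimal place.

1072.8

Var(ȳ_str) = Σₕ Wₕ²(1 − fₕ)sₕ²/nₕ with Wₕ = Nₕ/N, N = 42406.
65+: Wₕ = 0.25784087; term = 0.25784087²·(1 − 0.04865557)·1668000000/532 = 198301.37.
35–54: Wₕ = 0.24954016; term = 0.24954016²·(1 − 0.01247401)·1880000000/132 = 875816.95.
18–34: Wₕ = 0.11517238; term = 0.11517238²·(1 − 0.21253071)·4042000000/1038 = 40675.16.
55–64: Wₕ = 0.37744659; term = 0.37744659²·(1 − 0.23759840)·1264000000/3803 = 36100.694.
Sum = 1.1508942 × 10^6.
SE = √(1.1508942 × 10^6) = 1072.8.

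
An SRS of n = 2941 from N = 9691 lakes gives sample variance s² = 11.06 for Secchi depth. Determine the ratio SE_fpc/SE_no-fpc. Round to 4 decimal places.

f = n/N = 2941/9691 = 0.30347745.
SE_no-fpc = √(s²/n) = 0.06132394; SE_fpc = √((1−f)s²/n) = 0.051179689.
Ratio = √(1−f) = 0.83457926.

0.8346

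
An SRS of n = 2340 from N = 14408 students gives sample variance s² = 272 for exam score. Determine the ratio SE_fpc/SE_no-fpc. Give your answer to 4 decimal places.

0.9152

f = n/N = 2340/14408 = 0.16240977.
SE_no-fpc = √(s²/n) = 0.34093887; SE_fpc = √((1−f)s²/n) = 0.31202711.
Ratio = √(1−f) = 0.91519956.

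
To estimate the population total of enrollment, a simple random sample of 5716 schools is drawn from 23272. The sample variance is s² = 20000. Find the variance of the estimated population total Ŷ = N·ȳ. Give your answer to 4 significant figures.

1.430 × 10^9

Var(Ŷ) = N²·Var(ȳ) = N²·(1 − n/N)·s²/n.
f = 5716/23272 = 0.24561705; Var(ȳ) = 0.75438295·20000/5716 = 2.6395485.
Var(Ŷ) = 23272² · 2.6395485 = 1.4295425 × 10^9.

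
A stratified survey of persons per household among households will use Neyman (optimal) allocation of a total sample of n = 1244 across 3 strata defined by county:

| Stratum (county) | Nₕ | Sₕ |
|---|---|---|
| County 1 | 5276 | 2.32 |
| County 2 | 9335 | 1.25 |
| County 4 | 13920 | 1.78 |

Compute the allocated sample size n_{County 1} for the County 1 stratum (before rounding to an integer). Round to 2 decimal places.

Neyman allocation: nₕ = n·NₕSₕ / Σⱼ NⱼSⱼ.
Σ NⱼSⱼ = 5276·2.32 + 9335·1.25 + 13920·1.78 = 48686.67.
n_{County 1} = 1244·5276·2.32 / 48686.67 = 312.75.

312.75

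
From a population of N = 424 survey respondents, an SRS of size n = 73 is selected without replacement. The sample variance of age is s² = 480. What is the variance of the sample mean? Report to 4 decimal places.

5.4433

Under SRS without replacement, Var(ȳ) = (1 − f)·s²/n with f = n/N = 73/424 = 0.17216981.
Var(ȳ) = (1 − 0.17216981)·480/73 = 0.82783019·6.5753425 = 5.443267.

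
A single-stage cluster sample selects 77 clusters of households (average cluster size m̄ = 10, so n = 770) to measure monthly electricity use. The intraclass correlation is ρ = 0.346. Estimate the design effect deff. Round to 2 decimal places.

4.11

deff = 1 + (10 − 1)·0.346 = 1 + 3.114 = 4.114.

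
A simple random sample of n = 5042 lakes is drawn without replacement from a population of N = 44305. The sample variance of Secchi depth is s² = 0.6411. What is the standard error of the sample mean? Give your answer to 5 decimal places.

0.01062

Under SRS without replacement, Var(ȳ) = (1 − f)·s²/n with f = n/N = 5042/44305 = 0.11380205.
Var(ȳ) = (1 − 0.11380205)·0.6411/5042 = 0.88619795·1.2715192 × 10^-4 = 1.1268177 × 10^-4.
SE(ȳ) = √(1.1268177 × 10^-4) = 0.01062.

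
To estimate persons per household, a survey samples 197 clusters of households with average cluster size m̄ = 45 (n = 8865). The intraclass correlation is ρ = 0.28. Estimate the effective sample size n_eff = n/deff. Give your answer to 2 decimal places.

deff = 1 + (45 − 1)·0.28 = 1 + 12.32 = 13.32.
n_eff = 8865 / 13.32 = 665.54.

665.54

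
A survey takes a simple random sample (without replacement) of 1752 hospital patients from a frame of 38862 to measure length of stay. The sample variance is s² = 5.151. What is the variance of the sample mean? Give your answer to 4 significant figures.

0.002808

Under SRS without replacement, Var(ȳ) = (1 − f)·s²/n with f = n/N = 1752/38862 = 0.04508260.
Var(ȳ) = (1 − 0.04508260)·5.151/1752 = 0.95491740·0.0029400685 = 0.0028075226.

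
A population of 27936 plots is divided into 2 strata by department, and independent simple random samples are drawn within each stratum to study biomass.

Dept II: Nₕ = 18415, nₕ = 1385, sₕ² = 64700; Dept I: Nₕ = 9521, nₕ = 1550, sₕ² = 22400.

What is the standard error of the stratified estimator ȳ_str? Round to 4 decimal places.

Var(ȳ_str) = Σₕ Wₕ²(1 − fₕ)sₕ²/nₕ with Wₕ = Nₕ/N, N = 27936.
Dept II: Wₕ = 0.65918528; term = 0.65918528²·(1 − 0.07521043)·64700/1385 = 18.772082.
Dept I: Wₕ = 0.34081472; term = 0.34081472²·(1 − 0.16279803)·22400/1550 = 1.405346.
Sum = 20.177428.
SE = √(20.177428) = 4.4919.

4.4919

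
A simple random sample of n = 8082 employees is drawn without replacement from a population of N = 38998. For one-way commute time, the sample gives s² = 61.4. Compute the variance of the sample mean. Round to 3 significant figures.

Under SRS without replacement, Var(ȳ) = (1 − f)·s²/n with f = n/N = 8082/38998 = 0.20724140.
Var(ȳ) = (1 − 0.20724140)·61.4/8082 = 0.79275860·0.0075971294 = 0.0060226897.

0.00602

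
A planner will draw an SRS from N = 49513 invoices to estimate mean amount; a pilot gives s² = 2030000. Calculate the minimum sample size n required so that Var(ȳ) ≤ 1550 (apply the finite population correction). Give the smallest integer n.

Without fpc, n₀ = s²/D = 2030000/1550 = 1309.6774.
With fpc, (1 − n/N)·s²/n ≤ D requires n ≥ n₀/(1 + n₀/N) = 1309.6774/(1 + 1309.6774/49513) = 1275.9276.
Rounding up, n = 1276.

1276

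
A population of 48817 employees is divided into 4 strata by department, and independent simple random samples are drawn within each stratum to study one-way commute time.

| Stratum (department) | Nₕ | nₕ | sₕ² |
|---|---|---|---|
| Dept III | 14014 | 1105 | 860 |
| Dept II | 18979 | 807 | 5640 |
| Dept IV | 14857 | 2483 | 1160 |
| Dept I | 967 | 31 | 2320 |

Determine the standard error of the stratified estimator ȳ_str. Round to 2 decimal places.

1.07

Var(ȳ_str) = Σₕ Wₕ²(1 − fₕ)sₕ²/nₕ with Wₕ = Nₕ/N, N = 48817.
Dept III: Wₕ = 0.28707213; term = 0.28707213²·(1 − 0.07884972)·860/1105 = 0.059081119.
Dept II: Wₕ = 0.38877850; term = 0.38877850²·(1 − 0.04252068)·5640/807 = 1.0114384.
Dept IV: Wₕ = 0.30434070; term = 0.30434070²·(1 − 0.16712661)·1160/2483 = 0.036039631.
Dept I: Wₕ = 0.01980867; term = 0.01980867²·(1 − 0.03205791)·2320/31 = 0.028424082.
Sum = 1.1349832.
SE = √(1.1349832) = 1.07.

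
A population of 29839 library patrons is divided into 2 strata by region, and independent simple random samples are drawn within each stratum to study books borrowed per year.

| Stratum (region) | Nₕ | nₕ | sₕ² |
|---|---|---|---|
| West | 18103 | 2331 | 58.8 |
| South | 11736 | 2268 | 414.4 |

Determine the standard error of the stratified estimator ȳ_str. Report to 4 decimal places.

0.1758

Var(ȳ_str) = Σₕ Wₕ²(1 − fₕ)sₕ²/nₕ with Wₕ = Nₕ/N, N = 29839.
West: Wₕ = 0.60668923; term = 0.60668923²·(1 − 0.12876319)·58.8/2331 = 0.0080891678.
South: Wₕ = 0.39331077; term = 0.39331077²·(1 − 0.19325153)·414.4/2268 = 0.022802713.
Sum = 0.030891881.
SE = √(0.030891881) = 0.1758.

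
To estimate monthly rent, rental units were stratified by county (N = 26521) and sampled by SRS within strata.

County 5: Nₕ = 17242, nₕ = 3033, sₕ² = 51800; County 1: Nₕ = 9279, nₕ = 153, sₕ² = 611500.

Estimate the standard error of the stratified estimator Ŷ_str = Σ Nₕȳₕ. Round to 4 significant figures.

Var(Ŷ_str) = Σₕ Nₕ²(1 − fₕ)sₕ²/nₕ.
County 5: 17242²·(1 − 3033/17242)·51800/3033 = 4.1841621 × 10^9.
County 1: 9279²·(1 − 153/9279)·611500/153 = 3.3844388 × 10^11.
Sum = 3.4262804 × 10^11.
SE = √(3.4262804 × 10^11) = 585300.

585300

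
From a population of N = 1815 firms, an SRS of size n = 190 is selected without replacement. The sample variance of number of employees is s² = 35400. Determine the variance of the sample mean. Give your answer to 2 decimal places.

166.81

Under SRS without replacement, Var(ȳ) = (1 − f)·s²/n with f = n/N = 190/1815 = 0.10468320.
Var(ȳ) = (1 − 0.10468320)·35400/190 = 0.89531680·186.31579 = 166.81166.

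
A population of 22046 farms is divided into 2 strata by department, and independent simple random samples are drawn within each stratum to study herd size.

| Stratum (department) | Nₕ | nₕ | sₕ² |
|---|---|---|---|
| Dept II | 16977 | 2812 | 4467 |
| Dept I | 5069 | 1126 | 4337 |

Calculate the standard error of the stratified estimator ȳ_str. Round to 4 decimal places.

Var(ȳ_str) = Σₕ Wₕ²(1 − fₕ)sₕ²/nₕ with Wₕ = Nₕ/N, N = 22046.
Dept II: Wₕ = 0.77007167; term = 0.77007167²·(1 − 0.16563586)·4467/2812 = 0.78599278.
Dept I: Wₕ = 0.22992833; term = 0.22992833²·(1 − 0.22213454)·4337/1126 = 0.15839464.
Sum = 0.94438742.
SE = √(0.94438742) = 0.9718.

0.9718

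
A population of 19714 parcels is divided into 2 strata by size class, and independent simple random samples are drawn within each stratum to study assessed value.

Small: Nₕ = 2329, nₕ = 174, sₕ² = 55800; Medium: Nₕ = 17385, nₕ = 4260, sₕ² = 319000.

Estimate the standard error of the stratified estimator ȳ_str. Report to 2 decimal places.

Var(ȳ_str) = Σₕ Wₕ²(1 − fₕ)sₕ²/nₕ with Wₕ = Nₕ/N, N = 19714.
Small: Wₕ = 0.11813939; term = 0.11813939²·(1 − 0.07471018)·55800/174 = 4.141448.
Medium: Wₕ = 0.88186061; term = 0.88186061²·(1 − 0.24503883)·319000/4260 = 43.964849.
Sum = 48.106297.
SE = √(48.106297) = 6.94.

6.94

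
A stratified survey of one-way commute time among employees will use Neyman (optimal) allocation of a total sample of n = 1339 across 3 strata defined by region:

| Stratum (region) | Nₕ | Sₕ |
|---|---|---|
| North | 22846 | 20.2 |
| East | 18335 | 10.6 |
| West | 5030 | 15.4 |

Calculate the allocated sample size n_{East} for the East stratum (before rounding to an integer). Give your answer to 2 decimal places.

Neyman allocation: nₕ = n·NₕSₕ / Σⱼ NⱼSⱼ.
Σ NⱼSⱼ = 22846·20.2 + 18335·10.6 + 5030·15.4 = 733302.2.
n_{East} = 1339·18335·10.6 / 733302.2 = 354.88.

354.88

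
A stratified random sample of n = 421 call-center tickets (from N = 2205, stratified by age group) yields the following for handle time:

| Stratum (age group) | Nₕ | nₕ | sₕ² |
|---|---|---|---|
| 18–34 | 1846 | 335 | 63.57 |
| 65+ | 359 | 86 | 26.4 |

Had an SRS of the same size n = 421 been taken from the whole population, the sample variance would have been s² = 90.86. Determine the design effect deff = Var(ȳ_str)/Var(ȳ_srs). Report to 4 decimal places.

0.6589

Var(ȳ_str) = Σ Wₕ²(1−fₕ)sₕ²/nₕ with Wₕ = Nₕ/2205:
  18–34: (1846/2205)²·(1−335/1846)·63.57/335 = 0.10886452
  65+: (359/2205)²·(1−86/359)·26.4/86 = 0.0061879299
  → Var(ȳ_str) = 0.11505245.
Var(ȳ_srs) = (1 − 421/2205)·90.86/421 = 0.17461313.
deff = 0.11505245 / 0.17461313 = 0.6589.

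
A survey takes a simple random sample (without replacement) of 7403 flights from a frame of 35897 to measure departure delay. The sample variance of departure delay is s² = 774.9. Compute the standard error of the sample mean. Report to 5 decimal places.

Under SRS without replacement, Var(ȳ) = (1 − f)·s²/n with f = n/N = 7403/35897 = 0.20622893.
Var(ȳ) = (1 − 0.20622893)·774.9/7403 = 0.79377107·0.10467378 = 0.083087019.
SE(ȳ) = √(0.083087019) = 0.28825.

0.28825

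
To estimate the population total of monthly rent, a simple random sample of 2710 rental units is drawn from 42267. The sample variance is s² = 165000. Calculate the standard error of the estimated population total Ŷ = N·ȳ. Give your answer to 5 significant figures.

Var(Ŷ) = N²·Var(ȳ) = N²·(1 − n/N)·s²/n.
f = 2710/42267 = 0.06411621; Var(ȳ) = 0.93588379·165000/2710 = 56.981854.
Var(Ŷ) = 42267² · 56.981854 = 1.0179804 × 10^11.
SE(Ŷ) = √(1.0179804 × 10^11) = 319060.

319060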